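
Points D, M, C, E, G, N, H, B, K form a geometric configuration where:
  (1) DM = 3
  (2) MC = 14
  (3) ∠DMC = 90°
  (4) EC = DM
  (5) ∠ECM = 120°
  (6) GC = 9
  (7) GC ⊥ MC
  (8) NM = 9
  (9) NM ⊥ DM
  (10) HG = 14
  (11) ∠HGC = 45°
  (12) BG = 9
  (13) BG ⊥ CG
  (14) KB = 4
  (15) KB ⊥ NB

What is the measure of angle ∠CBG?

Step 1: By the law of cosines on triangle BGC: BC² = 9² + 9² − 2·9·9·cos(90°) = 162, so BC = 9·√2.
Step 2: By the inverse law of cosines on triangle CBG: cos(∠CBG) = ((9·√2)² + 9² − 9²) / (2·9·√2·9) = 162/229.1 = 0.7071, so ∠CBG = 45°.

Therefore, the measure of angle ∠CBG = 45°.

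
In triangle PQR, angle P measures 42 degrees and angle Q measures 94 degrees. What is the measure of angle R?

The interior angles sum to 180°: angle R = 180 - 42 - 94 = 44°.
The triangle is obtuse (angles 42°, 94°, 44°).

44 degrees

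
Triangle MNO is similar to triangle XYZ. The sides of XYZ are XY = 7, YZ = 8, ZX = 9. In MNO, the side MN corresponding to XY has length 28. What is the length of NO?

Since the triangles are similar, the ratio of corresponding sides is constant.
Scale factor k = MN / XY = 28 / 7 = 4
NO = k * YZ = 4 * 8 = 32

32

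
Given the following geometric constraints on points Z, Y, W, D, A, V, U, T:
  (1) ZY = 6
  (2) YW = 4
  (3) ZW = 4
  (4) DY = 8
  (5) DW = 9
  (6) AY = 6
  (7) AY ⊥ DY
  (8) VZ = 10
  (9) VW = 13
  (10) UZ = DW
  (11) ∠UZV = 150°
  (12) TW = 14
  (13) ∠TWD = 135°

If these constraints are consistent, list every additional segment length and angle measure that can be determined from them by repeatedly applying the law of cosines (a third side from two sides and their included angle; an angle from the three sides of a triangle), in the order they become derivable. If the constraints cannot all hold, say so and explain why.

The constraints are consistent. Derivable facts, in order:
After 1 step:
- DA = 10
- DT ≈ 21.34
- VU ≈ 18.35
- ∠DWY = 62.72°
- ∠DYW = 90.9°
- ∠VWZ = 35.18°
- ∠VZW = 131.49°
- ∠WDY = 26.38°
- ∠WVZ = 13.33°
- ∠WYZ = 41.41°
- ∠WZY = 41.41°
- ∠YWZ = 97.18°
After 2 steps:
- ∠ADY = 36.87°
- ∠DAY = 53.13°
- ∠DTW = 17.35°
- ∠TDW = 27.65°
- ∠UVZ = 14.19°
- ∠VUZ = 15.81°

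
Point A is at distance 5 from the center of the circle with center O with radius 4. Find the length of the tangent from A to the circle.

The tangent, radius, and line from the external point to the center form a right triangle.
The right angle is where the tangent meets the radius.
By the Pythagorean theorem: tangent² + 4² = 5²
tangent² = 25 - 16 = 9
tangent = 3

3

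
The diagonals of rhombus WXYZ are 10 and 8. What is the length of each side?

Half-diagonals are 5 and 4. side = sqrt(5^2 + 4^2) = sqrt(41)

sqrt(41)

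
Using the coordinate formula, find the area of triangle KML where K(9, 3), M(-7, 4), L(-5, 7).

The Shoelace formula computes the area from vertex coordinates by summing cross products.
For vertices (9,3), (-7,4), (-5,7):
Signed sum = 9*4 - -7*3 + -7*7 - -5*4 + -5*3 - 9*7
= 57 + -29 + -78 = -50
Area = (1/2)|-50| = 25.

25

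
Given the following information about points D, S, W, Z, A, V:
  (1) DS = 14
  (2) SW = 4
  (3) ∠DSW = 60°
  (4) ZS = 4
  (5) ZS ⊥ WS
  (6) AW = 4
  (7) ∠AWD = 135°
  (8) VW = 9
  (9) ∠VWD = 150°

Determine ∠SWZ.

Step 1: By the law of cosines on triangle WSZ: WZ² = 4² + 4² − 2·4·4·cos(90°) = 32, so WZ = 4·√2.
Step 2: By the inverse law of cosines on triangle SWZ: cos(∠SWZ) = (4² + (4·√2)² − 4²) / (2·4·4·√2) = 32/45.25 = 0.7071, so ∠SWZ = 45°.

Therefore, the measure of angle ∠SWZ = 45°.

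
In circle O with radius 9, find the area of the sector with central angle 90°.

Sector area = πr² × θ/360
= π × 9² × 1/4
= π × 81 × 1/4
= 81*pi/4

81*pi/4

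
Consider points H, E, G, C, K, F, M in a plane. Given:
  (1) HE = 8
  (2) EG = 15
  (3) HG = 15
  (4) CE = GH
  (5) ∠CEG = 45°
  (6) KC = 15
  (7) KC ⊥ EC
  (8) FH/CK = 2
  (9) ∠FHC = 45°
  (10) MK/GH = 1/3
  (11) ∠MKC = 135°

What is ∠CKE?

From the given relations: CE = GH = 15.
Step 1: By the law of cosines on triangle KCE: KE² = 15² + 15² − 2·15·15·cos(90°) = 450, so KE = 15·√2.
Step 2: By the inverse law of cosines on triangle CKE: cos(∠CKE) = (15² + (15·√2)² − 15²) / (2·15·15·√2) = 450/636.4 = 0.7071, so ∠CKE = 45°.

Therefore, the measure of angle ∠CKE = 45°.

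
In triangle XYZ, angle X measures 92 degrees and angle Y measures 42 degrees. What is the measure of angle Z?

By the triangle angle sum property, the three interior angles of any triangle add up to 180°.
We know angle X = 92° and angle Y = 42°, so their sum is 134°.
Therefore angle Z = 180° - 134° = 46°.

46 degrees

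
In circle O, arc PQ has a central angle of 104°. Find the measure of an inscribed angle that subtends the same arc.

Inscribed angle = 104° / 2 = 52° (inscribed angle theorem).

52°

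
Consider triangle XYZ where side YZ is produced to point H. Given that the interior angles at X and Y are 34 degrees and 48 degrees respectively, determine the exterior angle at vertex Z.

By the exterior angle theorem, an exterior angle of a triangle equals the sum of the two remote interior angles.
Exterior angle = angle X + angle Y
Exterior angle = 34 + 48 = 82 degrees

82 degrees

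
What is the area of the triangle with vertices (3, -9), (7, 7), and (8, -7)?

Using the Shoelace formula for a triangle:
Area = (1/2)|x0(y1 - y2) + x1(y2 - y0) + x2(y0 - y1)|
Area = (1/2)|3(7 - -7) + 7(-7 - -9) + 8(-9 - 7)|
Area = (1/2)|42 + 14 + -128|
Area = (1/2)|-72|
Area = (1/2)(72)
Area = 36

36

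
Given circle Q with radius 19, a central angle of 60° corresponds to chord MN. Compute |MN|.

Drop a perpendicular from the center to the chord, bisecting both the chord and the central angle.
Each half-chord = r sin(θ/2) = 19 sin(30°).
The full chord = 2 × 19 × sin(30°) = 19.

19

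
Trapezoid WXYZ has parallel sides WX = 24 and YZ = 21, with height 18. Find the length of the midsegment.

The midsegment of a trapezoid = (base1 + base2) / 2
midsegment = (24 + 21) / 2
midsegment = 45 / 2
midsegment = 45/2

45/2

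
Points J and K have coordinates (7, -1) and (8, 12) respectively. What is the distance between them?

The horizontal distance is |8 - 7| = 1 and the vertical distance is |12 - -1| = 13.
By the Pythagorean theorem, d = sqrt(1^2 + 13^2) = sqrt(170).

sqrt(170)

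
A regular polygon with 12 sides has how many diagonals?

The number of diagonals in an n-gon is n(n - 3)/2.
For n = 12: 12(12 - 3)/2 = 12 × 9 / 2 = 54.

54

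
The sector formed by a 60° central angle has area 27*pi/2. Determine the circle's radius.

The sector covers 60°/360° = 1/6 of the full circle.
Full circle area = 27*pi/2 / 1/6 = 81*pi.
Since full area = πr², we get r² = 81*pi/π = 81, so r = 9.

9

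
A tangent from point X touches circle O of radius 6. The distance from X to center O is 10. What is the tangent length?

tangent = √(d² - r²) = √(10² - 6²) = √(100 - 36) = √64 = 8

8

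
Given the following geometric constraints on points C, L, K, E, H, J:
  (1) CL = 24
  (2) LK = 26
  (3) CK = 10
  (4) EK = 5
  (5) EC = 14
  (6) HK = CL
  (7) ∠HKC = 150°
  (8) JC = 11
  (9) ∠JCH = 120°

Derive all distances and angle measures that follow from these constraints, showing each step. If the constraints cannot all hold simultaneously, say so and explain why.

The constraints are consistent.

From the given relations:
  HK = CL = 24

Step 1: From CK = 10, KH = 24, and ∠CKH = 150°, by the law of cosines:
  CH² = CK² + KH² - 2·CK·KH·cos(150°) = 100 + 576 + 415.7 = 1092
  CH ≈ 33.04

Step 2: From CE = 14, CK = 10, EK = 5, by the inverse law of cosines:
  cos(∠ECK) = (CE² + CK² - EK²) / (2·CE·CK)
  ∠ECK = 14.57°

Step 3: From CK = 10, CL = 24, KL = 26, by the inverse law of cosines:
  cos(∠KCL) = (CK² + CL² - KL²) / (2·CK·CL)
  ∠KCL = 90°

Step 4: From LC = 24, LK = 26, CK = 10, by the inverse law of cosines:
  cos(∠CLK) = (LC² + LK² - CK²) / (2·LC·LK)
  ∠CLK = 22.62°

Step 5: From KC = 10, KE = 5, CE = 14, by the inverse law of cosines:
  cos(∠CKE) = (KC² + KE² - CE²) / (2·KC·KE)
  ∠CKE = 135.23°

Step 6: From KC = 10, KL = 26, CL = 24, by the inverse law of cosines:
  cos(∠CKL) = (KC² + KL² - CL²) / (2·KC·KL)
  ∠CKL = 67.38°

Step 7: From EC = 14, EK = 5, CK = 10, by the inverse law of cosines:
  cos(∠CEK) = (EC² + EK² - CK²) / (2·EC·EK)
  ∠CEK = 30.2°

Step 8: From HC = 33.04, CJ = 11, and ∠HCJ = 120°, by the law of cosines:
  HJ² = HC² + CJ² - 2·HC·CJ·cos(120°) = 1092 + 121 + 363.4 = 1576
  HJ ≈ 39.7

Step 9: From CH = 33.04, CK = 10, HK = 24, by the inverse law of cosines:
  cos(∠HCK) = (CH² + CK² - HK²) / (2·CH·CK)
  ∠HCK = 21.3°

Step 10: From HC = 33.04, HK = 24, CK = 10, by the inverse law of cosines:
  cos(∠CHK) = (HC² + HK² - CK²) / (2·HC·HK)
  ∠CHK = 8.7°

Step 11: From HC = 33.04, HJ = 39.7, CJ = 11, by the inverse law of cosines:
  cos(∠CHJ) = (HC² + HJ² - CJ²) / (2·HC·HJ)
  ∠CHJ = 13.88°

Step 12: From JC = 11, JH = 39.7, CH = 33.04, by the inverse law of cosines:
  cos(∠CJH) = (JC² + JH² - CH²) / (2·JC·JH)
  ∠CJH = 46.12°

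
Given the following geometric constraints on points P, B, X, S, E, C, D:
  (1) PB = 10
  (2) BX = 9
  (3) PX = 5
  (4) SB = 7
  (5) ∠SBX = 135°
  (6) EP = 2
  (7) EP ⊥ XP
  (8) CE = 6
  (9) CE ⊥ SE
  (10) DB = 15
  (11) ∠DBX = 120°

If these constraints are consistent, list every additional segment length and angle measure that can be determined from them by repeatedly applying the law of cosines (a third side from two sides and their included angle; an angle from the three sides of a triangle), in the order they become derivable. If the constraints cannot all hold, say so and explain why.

The constraints are consistent. Derivable facts, in order:
After 1 step:
- XD = 21
- XE = √29
- XS ≈ 14.8
- ∠BPX = 63.9°
- ∠BXP = 86.18°
- ∠PBX = 29.93°
After 2 steps:
- ∠BDX = 21.79°
- ∠BSX = 25.46°
- ∠BXD = 38.21°
- ∠BXS = 19.54°
- ∠EXP = 21.8°
- ∠PEX = 68.2°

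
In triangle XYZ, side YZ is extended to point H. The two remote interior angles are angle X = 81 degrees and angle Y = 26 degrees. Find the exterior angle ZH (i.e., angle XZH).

Exterior angle = 81 + 26 = 107 degrees (exterior angle theorem).

107 degrees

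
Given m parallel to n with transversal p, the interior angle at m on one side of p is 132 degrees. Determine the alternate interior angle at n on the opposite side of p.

Alternate interior angles formed by parallel lines and a transversal are equal.
The given angle is 132 degrees.
The alternate interior angle = 132 degrees.

132 degrees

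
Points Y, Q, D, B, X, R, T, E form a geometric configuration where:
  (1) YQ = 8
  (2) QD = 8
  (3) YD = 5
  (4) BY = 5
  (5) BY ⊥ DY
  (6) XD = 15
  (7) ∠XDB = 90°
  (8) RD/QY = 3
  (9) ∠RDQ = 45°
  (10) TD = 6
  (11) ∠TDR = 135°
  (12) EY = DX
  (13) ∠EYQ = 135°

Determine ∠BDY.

Step 1: By the law of cosines on triangle DYB: DB² = 5² + 5² − 2·5·5·cos(90°) = 50, so DB = 5·√2.
Step 2: By the inverse law of cosines on triangle BDY: cos(∠BDY) = ((5·√2)² + 5² − 5²) / (2·5·√2·5) = 50/70.71 = 0.7071, so ∠BDY = 45°.

Therefore, the measure of angle ∠BDY = 45°.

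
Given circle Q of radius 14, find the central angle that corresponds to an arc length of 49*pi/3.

Arc length L = 2πr × θ/360, so θ = 360L / (2πr).
θ = 360 × 49*pi/3 / (2π × 14)
θ = 210°
θ = 210°

210°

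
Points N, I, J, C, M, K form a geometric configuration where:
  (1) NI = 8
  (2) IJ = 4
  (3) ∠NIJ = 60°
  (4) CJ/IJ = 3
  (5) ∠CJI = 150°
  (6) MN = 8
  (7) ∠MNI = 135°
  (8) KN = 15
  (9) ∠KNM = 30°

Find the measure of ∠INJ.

Step 1: By the law of cosines on triangle NIJ: NJ² = 8² + 4² − 2·8·4·cos(60°) = 48, so NJ = 4·√3.
Step 2: By the inverse law of cosines on triangle INJ: cos(∠INJ) = (8² + (4·√3)² − 4²) / (2·8·4·√3) = 96/110.85 = 0.866, so ∠INJ = 30°.

Therefore, the measure of angle ∠INJ = 30°.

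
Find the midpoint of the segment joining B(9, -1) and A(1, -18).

The midpoint is the average of the coordinates:
x: (9 + 1)/2 = 5
y: (-1 + -18)/2 = -19/2
Midpoint = (5, -19/2)

(5, -19/2)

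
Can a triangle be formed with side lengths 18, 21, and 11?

Yes.
The triangle inequality requires that the sum of any two sides exceeds the third.
Here 11 + 18 = 29 > 21, so the condition is met.

Yes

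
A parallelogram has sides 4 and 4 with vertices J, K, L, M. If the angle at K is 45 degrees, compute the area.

The area of a parallelogram equals the product of two adjacent sides times the sine of the included angle.
This is because the height equals 4 * sin(45°) = 2*sqrt(2).
Area = 4 * 2*sqrt(2) = 8*sqrt(2)

8*sqrt(2)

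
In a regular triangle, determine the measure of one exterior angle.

Each exterior angle of a regular n-gon is 360 / n.
For n = 3: 360 / 3 = 120 degrees.

120 degrees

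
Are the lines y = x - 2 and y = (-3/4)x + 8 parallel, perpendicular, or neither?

Slope of line 1: m1 = 1
Slope of line 2: m2 = -3/4
For parallel lines we need equal slopes: 1 != -3/4.
For perpendicular lines we need m1*m2 = -1: (1)(-3/4) = -3/4 != -1.
Since neither condition holds, the lines are neither parallel nor perpendicular.

Neither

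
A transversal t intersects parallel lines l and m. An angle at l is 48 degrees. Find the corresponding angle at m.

When a transversal crosses parallel lines, angles in the same position at each intersection are called corresponding angles.
These are always equal, so the answer is 48 degrees.

48 degrees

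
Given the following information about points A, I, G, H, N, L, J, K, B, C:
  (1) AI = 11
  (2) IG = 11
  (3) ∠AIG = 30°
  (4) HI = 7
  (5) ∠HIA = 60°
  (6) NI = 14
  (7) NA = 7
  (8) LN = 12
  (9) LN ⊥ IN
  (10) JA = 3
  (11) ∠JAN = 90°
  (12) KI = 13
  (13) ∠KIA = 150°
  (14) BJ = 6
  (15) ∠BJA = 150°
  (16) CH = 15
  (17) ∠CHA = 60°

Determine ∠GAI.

Step 1: By the law of cosines on triangle AIG: AG² = 11² + 11² − 2·11·11·cos(30°) = 32.42, so AG ≈ 5.69.
Step 2: By the inverse law of cosines on triangle GAI: cos(∠GAI) = (5.69² + 11² − 11²) / (2·5.69·11) = 32.42/125.27 = 0.2588, so ∠GAI = 75°.

Therefore, the measure of angle ∠GAI = 75°.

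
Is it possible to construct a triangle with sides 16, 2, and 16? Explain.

Sort the sides: 2, 16, 16.
It suffices to check that the sum of the two smallest exceeds the largest:
2 + 16 = 18 > 16. ✓
Yes, a valid triangle can be formed.

Yes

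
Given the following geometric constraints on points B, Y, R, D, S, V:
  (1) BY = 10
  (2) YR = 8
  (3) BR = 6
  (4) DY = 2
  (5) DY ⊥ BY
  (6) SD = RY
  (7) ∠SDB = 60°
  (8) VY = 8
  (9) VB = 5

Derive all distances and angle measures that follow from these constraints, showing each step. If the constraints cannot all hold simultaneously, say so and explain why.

The constraints are consistent.

From the given relations:
  SD = RY = 8

Step 1: From BY = 10, YD = 2, and ∠BYD = 90°, by the law of cosines:
  BD² = BY² + YD² - 2·BY·YD·cos(90°) = 100 + 4 - 0 = 104
  BD = 2·√26

Step 2: From BR = 6, BY = 10, RY = 8, by the inverse law of cosines:
  cos(∠RBY) = (BR² + BY² - RY²) / (2·BR·BY)
  ∠RBY = 53.13°

Step 3: From BV = 5, BY = 10, VY = 8, by the inverse law of cosines:
  cos(∠VBY) = (BV² + BY² - VY²) / (2·BV·BY)
  ∠VBY = 52.41°

Step 4: From YB = 10, YR = 8, BR = 6, by the inverse law of cosines:
  cos(∠BYR) = (YB² + YR² - BR²) / (2·YB·YR)
  ∠BYR = 36.87°

Step 5: From YB = 10, YV = 8, BV = 5, by the inverse law of cosines:
  cos(∠BYV) = (YB² + YV² - BV²) / (2·YB·YV)
  ∠BYV = 29.69°

Step 6: From RB = 6, RY = 8, BY = 10, by the inverse law of cosines:
  cos(∠BRY) = (RB² + RY² - BY²) / (2·RB·RY)
  ∠BRY = 90°

Step 7: From VB = 5, VY = 8, BY = 10, by the inverse law of cosines:
  cos(∠BVY) = (VB² + VY² - BY²) / (2·VB·VY)
  ∠BVY = 97.9°

Step 8: From BD = 2·√26, DS = 8, and ∠BDS = 60°, by the law of cosines:
  BS² = BD² + DS² - 2·BD·DS·cos(60°) = 104 + 64 - 81.58 = 86.42
  BS ≈ 9.3

Step 9: From BD = 2·√26, BY = 10, DY = 2, by the inverse law of cosines:
  cos(∠DBY) = (BD² + BY² - DY²) / (2·BD·BY)
  ∠DBY = 11.31°

Step 10: From DB = 2·√26, DY = 2, BY = 10, by the inverse law of cosines:
  cos(∠BDY) = (DB² + DY² - BY²) / (2·DB·DY)
  ∠BDY = 78.69°

Step 11: From BD = 2·√26, BS = 9.3, DS = 8, by the inverse law of cosines:
  cos(∠DBS) = (BD² + BS² - DS²) / (2·BD·BS)
  ∠DBS = 48.18°

Step 12: From SB = 9.3, SD = 8, BD = 2·√26, by the inverse law of cosines:
  cos(∠BSD) = (SB² + SD² - BD²) / (2·SB·SD)
  ∠BSD = 71.82°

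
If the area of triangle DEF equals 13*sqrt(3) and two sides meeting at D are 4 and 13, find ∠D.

sin(C) = 2 * 13*sqrt(3) / (4 * 13) = sqrt(3)/2, so C = arcsin(sqrt(3)/2) = 60°.
Since sin(180° - C) = sin(C), the obtuse angle 120° gives the same area, so C = 60° or C = 120°.

60° or 120°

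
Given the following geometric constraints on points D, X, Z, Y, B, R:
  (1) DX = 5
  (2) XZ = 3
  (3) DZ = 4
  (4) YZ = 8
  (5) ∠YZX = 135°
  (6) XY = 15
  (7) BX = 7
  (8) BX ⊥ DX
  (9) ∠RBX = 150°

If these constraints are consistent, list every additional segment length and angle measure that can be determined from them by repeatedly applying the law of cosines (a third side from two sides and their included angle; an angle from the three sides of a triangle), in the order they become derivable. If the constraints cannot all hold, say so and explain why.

These constraints are not satisfiable: by the triangle inequality in triangle ZXY, (2) XZ = 3 and (4) YZ = 8 force XY ≤ 3 + 8 = 11, but (6) says XY = 15. No planar figure meets all of them, so nothing further can be derived.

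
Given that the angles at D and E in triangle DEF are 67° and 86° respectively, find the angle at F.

By the triangle angle sum property, the three interior angles of any triangle add up to 180°.
We know angle D = 67° and angle E = 86°, so their sum is 153°.
Therefore angle F = 180° - 153° = 27°.

27 degrees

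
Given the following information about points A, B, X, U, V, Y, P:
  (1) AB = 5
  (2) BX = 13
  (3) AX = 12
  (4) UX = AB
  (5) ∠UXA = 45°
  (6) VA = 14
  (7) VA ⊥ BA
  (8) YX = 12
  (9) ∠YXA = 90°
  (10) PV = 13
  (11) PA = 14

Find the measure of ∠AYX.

Step 1: By the law of cosines on triangle YXA: YA² = 12² + 12² − 2·12·12·cos(90°) = 288, so YA = 12·√2.
Step 2: By the inverse law of cosines on triangle AYX: cos(∠AYX) = ((12·√2)² + 12² − 12²) / (2·12·√2·12) = 288/407.29 = 0.7071, so ∠AYX = 45°.

Therefore, the measure of angle ∠AYX = 45°.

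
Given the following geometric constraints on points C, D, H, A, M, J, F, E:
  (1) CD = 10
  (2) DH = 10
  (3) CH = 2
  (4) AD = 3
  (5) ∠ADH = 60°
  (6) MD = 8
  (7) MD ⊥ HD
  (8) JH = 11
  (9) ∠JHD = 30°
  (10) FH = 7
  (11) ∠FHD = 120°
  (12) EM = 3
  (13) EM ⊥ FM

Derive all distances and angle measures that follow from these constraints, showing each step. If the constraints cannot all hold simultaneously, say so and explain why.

The constraints are consistent.

Step 1: From DH = 10, HJ = 11, and ∠DHJ = 30°, by the law of cosines:
  DJ² = DH² + HJ² - 2·DH·HJ·cos(30°) = 100 + 121 - 190.5 = 30.47
  DJ ≈ 5.52

Step 2: From DH = 10, HF = 7, and ∠DHF = 120°, by the law of cosines:
  DF² = DH² + HF² - 2·DH·HF·cos(120°) = 100 + 49 + 70 = 219
  DF ≈ 14.8

Step 3: From HD = 10, DA = 3, and ∠HDA = 60°, by the law of cosines:
  HA² = HD² + DA² - 2·HD·DA·cos(60°) = 100 + 9 - 30 = 79
  HA = √79

Step 4: From HD = 10, DM = 8, and ∠HDM = 90°, by the law of cosines:
  HM² = HD² + DM² - 2·HD·DM·cos(90°) = 100 + 64 - 0 = 164
  HM = 2·√41

Step 5: From CD = 10, CH = 2, DH = 10, by the inverse law of cosines:
  cos(∠DCH) = (CD² + CH² - DH²) / (2·CD·CH)
  ∠DCH = 84.26°

Step 6: From DC = 10, DH = 10, CH = 2, by the inverse law of cosines:
  cos(∠CDH) = (DC² + DH² - CH²) / (2·DC·DH)
  ∠CDH = 11.48°

Step 7: From HC = 2, HD = 10, CD = 10, by the inverse law of cosines:
  cos(∠CHD) = (HC² + HD² - CD²) / (2·HC·HD)
  ∠CHD = 84.26°

Step 8: From DF = 14.8, DH = 10, FH = 7, by the inverse law of cosines:
  cos(∠FDH) = (DF² + DH² - FH²) / (2·DF·DH)
  ∠FDH = 24.18°

Step 9: From DH = 10, DJ = 5.52, HJ = 11, by the inverse law of cosines:
  cos(∠HDJ) = (DH² + DJ² - HJ²) / (2·DH·DJ)
  ∠HDJ = 85.08°

Step 10: From HA = √79, HD = 10, AD = 3, by the inverse law of cosines:
  cos(∠AHD) = (HA² + HD² - AD²) / (2·HA·HD)
  ∠AHD = 17°

Step 11: From HD = 10, HM = 2·√41, DM = 8, by the inverse law of cosines:
  cos(∠DHM) = (HD² + HM² - DM²) / (2·HD·HM)
  ∠DHM = 38.66°

Step 12: From AD = 3, AH = √79, DH = 10, by the inverse law of cosines:
  cos(∠DAH) = (AD² + AH² - DH²) / (2·AD·AH)
  ∠DAH = 103°

Step 13: From MD = 8, MH = 2·√41, DH = 10, by the inverse law of cosines:
  cos(∠DMH) = (MD² + MH² - DH²) / (2·MD·MH)
  ∠DMH = 51.34°

Step 14: From JD = 5.52, JH = 11, DH = 10, by the inverse law of cosines:
  cos(∠DJH) = (JD² + JH² - DH²) / (2·JD·JH)
  ∠DJH = 64.92°

Step 15: From FD = 14.8, FH = 7, DH = 10, by the inverse law of cosines:
  cos(∠DFH) = (FD² + FH² - DH²) / (2·FD·FH)
  ∠DFH = 35.82°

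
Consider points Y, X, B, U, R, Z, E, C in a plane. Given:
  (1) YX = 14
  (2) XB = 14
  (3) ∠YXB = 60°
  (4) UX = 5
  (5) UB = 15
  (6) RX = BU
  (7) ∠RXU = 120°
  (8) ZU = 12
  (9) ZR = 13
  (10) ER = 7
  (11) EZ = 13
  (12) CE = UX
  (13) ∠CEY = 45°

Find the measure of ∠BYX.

Step 1: By the law of cosines on triangle YXB: YB² = 14² + 14² − 2·14·14·cos(60°) = 196, so YB = 14.
Step 2: By the inverse law of cosines on triangle BYX: cos(∠BYX) = (14² + 14² − 14²) / (2·14·14) = 196/392 = 0.5, so ∠BYX = 60°.

Therefore, the measure of angle ∠BYX = 60°.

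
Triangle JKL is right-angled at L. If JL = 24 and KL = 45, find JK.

In a right triangle, the square of the hypotenuse equals the sum of the squares of the two legs.
The legs are 24 and 45, so the hypotenuse = sqrt(576 + 2025) = sqrt(2601) = 51.

51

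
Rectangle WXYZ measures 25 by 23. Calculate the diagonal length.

d = sqrt(25^2 + 23^2) = sqrt(1154)

sqrt(1154)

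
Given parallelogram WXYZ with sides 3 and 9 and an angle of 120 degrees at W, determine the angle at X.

In a parallelogram, consecutive angles are supplementary (sum to 180°).
angle X = 180 - angle W
angle X = 180 - 120
angle X = 60 degrees

60 degrees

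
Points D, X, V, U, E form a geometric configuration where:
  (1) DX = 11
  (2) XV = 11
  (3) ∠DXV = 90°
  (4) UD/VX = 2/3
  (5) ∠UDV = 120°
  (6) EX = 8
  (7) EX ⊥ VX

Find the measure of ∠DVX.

Step 1: By the law of cosines on triangle VXD: VD² = 11² + 11² − 2·11·11·cos(90°) = 242, so VD = 11·√2.
Step 2: By the inverse law of cosines on triangle DVX: cos(∠DVX) = ((11·√2)² + 11² − 11²) / (2·11·√2·11) = 242/342.24 = 0.7071, so ∠DVX = 45°.

Therefore, the measure of angle ∠DVX = 45°.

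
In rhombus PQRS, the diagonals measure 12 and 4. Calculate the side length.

Half-diagonals are 6 and 2. side = sqrt(6^2 + 2^2) = sqrt(40) = 2*sqrt(10)

2*sqrt(10)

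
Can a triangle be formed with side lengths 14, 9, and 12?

Sort the sides: 9, 12, 14.
It suffices to check that the sum of the two smallest exceeds the largest:
9 + 12 = 21 > 14. ✓
Yes, a valid triangle can be formed.

Yes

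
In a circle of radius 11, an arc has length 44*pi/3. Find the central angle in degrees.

θ = 360 × 44*pi/3 / (2π × 11) = 240° (rearranging arc length formula).

240°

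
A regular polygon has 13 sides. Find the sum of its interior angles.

The sum of interior angles of an n-sided polygon is (n - 2) * 180.
For n = 13: (13 - 2) * 180 = 11 * 180 = 1980 degrees.

1980 degrees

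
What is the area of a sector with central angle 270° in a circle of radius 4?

The full circle has area πr² = π(4)² = 16*pi.
The sector covers 270° out of 360°, a fraction of 3/4.
Sector area = 16*pi × 3/4 = 12*pi.

12*pi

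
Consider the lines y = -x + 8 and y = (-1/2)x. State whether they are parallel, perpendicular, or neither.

Slope of line 1: m1 = -1
Slope of line 2: m2 = -1/2
m1 != m2 (-1 != -1/2), so not parallel.
m1 * m2 = (-1) * (-1/2) = 1/2 != -1, so not perpendicular.
The lines are neither parallel nor perpendicular.

Neither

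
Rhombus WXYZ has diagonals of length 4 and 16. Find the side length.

The diagonals of a rhombus bisect each other at right angles.
Half-diagonals: 4/2 = 2 and 16/2 = 8
side = sqrt(2^2 + 8^2)
side = sqrt(4 + 64)
side = sqrt(68) = 2*sqrt(17)

2*sqrt(17)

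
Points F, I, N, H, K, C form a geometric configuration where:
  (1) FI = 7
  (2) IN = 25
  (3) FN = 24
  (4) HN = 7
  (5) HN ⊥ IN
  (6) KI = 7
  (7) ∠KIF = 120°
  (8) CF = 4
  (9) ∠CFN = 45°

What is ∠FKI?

Step 1: By the law of cosines on triangle KIF: KF² = 7² + 7² − 2·7·7·cos(120°) = 147, so KF = 7·√3.
Step 2: By the inverse law of cosines on triangle FKI: cos(∠FKI) = ((7·√3)² + 7² − 7²) / (2·7·√3·7) = 147/169.74 = 0.866, so ∠FKI = 30°.

Therefore, the measure of angle ∠FKI = 30°.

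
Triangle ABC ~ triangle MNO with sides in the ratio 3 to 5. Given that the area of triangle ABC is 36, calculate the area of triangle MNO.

The ratio of areas of similar triangles = (side ratio)^2.
Side ratio = 3:5, so area ratio = 9:25.
Area of MNO / Area of ABC = 25/9
Area of MNO = 36 * 25/9 = 100

100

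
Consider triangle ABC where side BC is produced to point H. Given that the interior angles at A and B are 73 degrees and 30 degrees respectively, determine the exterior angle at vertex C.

By the exterior angle theorem, an exterior angle of a triangle equals the sum of the two remote interior angles.
Exterior angle = angle A + angle B
Exterior angle = 73 + 30 = 103 degrees

103 degrees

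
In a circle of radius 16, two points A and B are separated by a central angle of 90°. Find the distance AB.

Chord length = 2r sin(θ/2)
= 2 × 16 × sin(90°/2)
= 2 × 16 × sin(45°)
= 16*sqrt(2)

16*sqrt(2)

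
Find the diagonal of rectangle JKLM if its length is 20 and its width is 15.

Using the Pythagorean theorem:
d² = 20² + 15² = 400 + 225 = 625
d = sqrt(625) = 25

25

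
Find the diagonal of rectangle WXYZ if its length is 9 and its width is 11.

d = sqrt(9^2 + 11^2) = sqrt(202)

sqrt(202)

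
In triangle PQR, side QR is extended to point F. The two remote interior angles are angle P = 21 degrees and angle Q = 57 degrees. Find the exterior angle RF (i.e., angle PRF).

The interior angle at R is 180 - 21 - 57 = 102 degrees.
The exterior angle and interior angle at R are supplementary:
Exterior angle = 180 - 102 = 78 degrees.

78 degrees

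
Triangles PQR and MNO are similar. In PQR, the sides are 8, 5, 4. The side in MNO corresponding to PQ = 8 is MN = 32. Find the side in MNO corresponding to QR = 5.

Similar triangles have proportional sides. Setting up the proportion:
MN / PQ = NO / QR
32 / 8 = NO / 5
NO = 5 * 32 / 8 = 20.

20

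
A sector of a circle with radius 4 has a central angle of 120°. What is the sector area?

Sector area = πr² × θ/360
= π × 4² × 1/3
= π × 16 × 1/3
= 16*pi/3

16*pi/3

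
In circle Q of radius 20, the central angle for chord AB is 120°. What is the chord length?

Chord = 2(20) sin(60°) = 20*sqrt(3)

20*sqrt(3)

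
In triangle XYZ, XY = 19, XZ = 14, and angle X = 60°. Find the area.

Area = (1/2)(19)(14) sin(60°) = (1/2)(19)(14)(sqrt(3)/2) = 133*sqrt(3)/2

133*sqrt(3)/2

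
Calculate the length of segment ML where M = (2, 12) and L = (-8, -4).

d = sqrt((-10)^2 + (-16)^2) = sqrt(356) = 2*sqrt(89)

2*sqrt(89)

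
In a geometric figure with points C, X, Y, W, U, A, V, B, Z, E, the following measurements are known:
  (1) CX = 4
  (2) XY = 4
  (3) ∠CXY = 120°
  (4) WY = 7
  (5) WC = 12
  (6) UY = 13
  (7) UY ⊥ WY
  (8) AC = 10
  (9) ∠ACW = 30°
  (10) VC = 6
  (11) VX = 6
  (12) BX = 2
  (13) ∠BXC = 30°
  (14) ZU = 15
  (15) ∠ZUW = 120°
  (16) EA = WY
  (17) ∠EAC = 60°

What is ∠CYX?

Step 1: By the law of cosines on triangle YXC: YC² = 4² + 4² − 2·4·4·cos(120°) = 48, so YC = 4·√3.
Step 2: By the inverse law of cosines on triangle CYX: cos(∠CYX) = ((4·√3)² + 4² − 4²) / (2·4·√3·4) = 48/55.43 = 0.866, so ∠CYX = 30°.

Therefore, the measure of angle ∠CYX = 30°.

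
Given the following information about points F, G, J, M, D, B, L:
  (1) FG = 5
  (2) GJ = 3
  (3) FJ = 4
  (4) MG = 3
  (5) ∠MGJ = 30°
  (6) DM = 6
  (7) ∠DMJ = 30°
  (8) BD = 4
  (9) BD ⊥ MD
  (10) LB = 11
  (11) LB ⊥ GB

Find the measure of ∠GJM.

Step 1: By the law of cosines on triangle JGM: JM² = 3² + 3² − 2·3·3·cos(30°) = 2.41, so JM ≈ 1.55.
Step 2: By the inverse law of cosines on triangle GJM: cos(∠GJM) = (3² + 1.55² − 3²) / (2·3·1.55) = 2.41/9.32 = 0.2588, so ∠GJM = 75°.

Therefore, the measure of angle ∠GJM = 75°.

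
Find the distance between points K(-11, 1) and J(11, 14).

d = sqrt((22)^2 + (13)^2) = sqrt(653)

sqrt(653)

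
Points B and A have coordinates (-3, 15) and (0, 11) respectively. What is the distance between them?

d = sqrt((0 - -3)^2 + (11 - 15)^2)
d = sqrt(3^2 + -4^2)
d = sqrt(9 + 16)
d = sqrt(25) = 5

5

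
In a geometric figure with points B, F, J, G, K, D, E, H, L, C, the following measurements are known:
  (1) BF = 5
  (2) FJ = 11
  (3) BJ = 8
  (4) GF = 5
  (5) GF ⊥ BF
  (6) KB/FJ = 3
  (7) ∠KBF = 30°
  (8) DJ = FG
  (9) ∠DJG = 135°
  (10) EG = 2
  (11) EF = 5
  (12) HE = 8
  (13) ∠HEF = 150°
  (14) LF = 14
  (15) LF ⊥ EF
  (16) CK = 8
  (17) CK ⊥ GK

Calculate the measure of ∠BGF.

Step 1: By the law of cosines on triangle GFB: GB² = 5² + 5² − 2·5·5·cos(90°) = 50, so GB = 5·√2.
Step 2: By the inverse law of cosines on triangle BGF: cos(∠BGF) = ((5·√2)² + 5² − 5²) / (2·5·√2·5) = 50/70.71 = 0.7071, so ∠BGF = 45°.

Therefore, the measure of angle ∠BGF = 45°.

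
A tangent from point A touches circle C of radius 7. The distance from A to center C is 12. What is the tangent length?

The tangent, radius, and line from the external point to the center form a right triangle.
The right angle is where the tangent meets the radius.
By the Pythagorean theorem: tangent² + 7² = 12²
tangent² = 144 - 49 = 95
tangent = sqrt(95)

sqrt(95)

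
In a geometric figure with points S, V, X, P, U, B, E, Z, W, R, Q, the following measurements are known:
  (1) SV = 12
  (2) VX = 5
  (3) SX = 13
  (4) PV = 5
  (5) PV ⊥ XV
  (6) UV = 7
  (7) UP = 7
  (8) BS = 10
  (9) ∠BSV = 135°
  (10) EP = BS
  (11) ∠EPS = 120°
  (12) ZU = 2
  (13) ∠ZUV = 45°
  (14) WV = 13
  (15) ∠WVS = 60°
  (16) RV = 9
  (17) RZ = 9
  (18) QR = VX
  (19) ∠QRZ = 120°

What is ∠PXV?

Step 1: By the law of cosines on triangle XVP: XP² = 5² + 5² − 2·5·5·cos(90°) = 50, so XP = 5·√2.
Step 2: By the inverse law of cosines on triangle PXV: cos(∠PXV) = ((5·√2)² + 5² − 5²) / (2·5·√2·5) = 50/70.71 = 0.7071, so ∠PXV = 45°.

Therefore, the measure of angle ∠PXV = 45°.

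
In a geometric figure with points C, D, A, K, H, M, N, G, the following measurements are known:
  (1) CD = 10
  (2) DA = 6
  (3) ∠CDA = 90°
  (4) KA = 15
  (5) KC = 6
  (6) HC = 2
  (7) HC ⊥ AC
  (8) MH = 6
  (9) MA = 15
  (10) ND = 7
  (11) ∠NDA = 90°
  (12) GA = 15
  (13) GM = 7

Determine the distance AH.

Step 1: By the law of cosines on triangle CDA: CA² = 10² + 6² − 2·10·6·cos(90°) = 136, so CA = 2·√34.
Step 2: By the law of cosines on triangle ACH: AH² = (2·√34)² + 2² − 2·2·√34·2·cos(90°) = 140, so AH = 2·√35.

Therefore, the length of AH = 2·√35.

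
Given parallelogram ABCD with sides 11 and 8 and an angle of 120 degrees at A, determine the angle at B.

Opposite sides of a parallelogram are parallel, so consecutive angles form co-interior angles on a transversal.
Co-interior angles sum to 180°, giving angle B = 180 - 120 = 60 degrees.

60 degrees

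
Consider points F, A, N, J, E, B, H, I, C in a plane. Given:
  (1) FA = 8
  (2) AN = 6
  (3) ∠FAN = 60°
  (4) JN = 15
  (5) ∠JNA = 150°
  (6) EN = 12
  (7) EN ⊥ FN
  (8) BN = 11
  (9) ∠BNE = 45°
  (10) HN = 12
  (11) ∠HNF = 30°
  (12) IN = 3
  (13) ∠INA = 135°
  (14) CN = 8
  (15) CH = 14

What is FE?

Step 1: By the law of cosines on triangle FAN: FN² = 8² + 6² − 2·8·6·cos(60°) = 52, so FN = 2·√13.
Step 2: By the law of cosines on triangle FNE: FE² = (2·√13)² + 12² − 2·2·√13·12·cos(90°) = 196, so FE = 14.

Therefore, the length of FE = 14.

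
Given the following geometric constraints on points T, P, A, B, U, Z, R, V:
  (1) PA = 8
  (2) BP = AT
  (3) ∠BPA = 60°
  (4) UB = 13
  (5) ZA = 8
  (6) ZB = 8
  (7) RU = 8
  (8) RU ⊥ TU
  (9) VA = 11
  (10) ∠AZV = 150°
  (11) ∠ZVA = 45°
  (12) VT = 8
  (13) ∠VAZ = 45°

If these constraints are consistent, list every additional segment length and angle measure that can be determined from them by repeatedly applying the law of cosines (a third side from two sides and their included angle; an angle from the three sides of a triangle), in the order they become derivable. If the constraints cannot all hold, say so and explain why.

These constraints are not satisfiable: (10), (11) and (13) are the three interior angles of triangle AZV, which must sum to 180°, but 150° + 45° + 45° = 240°. No planar figure meets all of them, so nothing further can be derived.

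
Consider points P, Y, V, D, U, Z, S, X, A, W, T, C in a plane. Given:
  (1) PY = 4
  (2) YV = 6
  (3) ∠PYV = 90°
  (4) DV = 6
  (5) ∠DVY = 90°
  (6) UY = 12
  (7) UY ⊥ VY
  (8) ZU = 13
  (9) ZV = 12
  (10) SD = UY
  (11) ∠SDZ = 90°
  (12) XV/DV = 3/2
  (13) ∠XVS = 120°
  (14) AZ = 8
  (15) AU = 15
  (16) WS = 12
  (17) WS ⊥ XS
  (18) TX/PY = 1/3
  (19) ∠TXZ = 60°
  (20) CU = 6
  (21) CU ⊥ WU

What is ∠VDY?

Step 1: By the law of cosines on triangle DVY: DY² = 6² + 6² − 2·6·6·cos(90°) = 72, so DY = 6·√2.
Step 2: By the inverse law of cosines on triangle VDY: cos(∠VDY) = (6² + (6·√2)² − 6²) / (2·6·6·√2) = 72/101.82 = 0.7071, so ∠VDY = 45°.

Therefore, the measure of angle ∠VDY = 45°.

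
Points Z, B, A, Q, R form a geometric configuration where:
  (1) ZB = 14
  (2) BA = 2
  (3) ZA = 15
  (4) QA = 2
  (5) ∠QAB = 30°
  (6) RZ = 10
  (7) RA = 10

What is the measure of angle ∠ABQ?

Step 1: By the law of cosines on triangle BAQ: BQ² = 2² + 2² − 2·2·2·cos(30°) = 1.07, so BQ ≈ 1.04.
Step 2: By the inverse law of cosines on triangle ABQ: cos(∠ABQ) = (2² + 1.04² − 2²) / (2·2·1.04) = 1.07/4.14 = 0.2588, so ∠ABQ = 75°.

Therefore, the measure of angle ∠ABQ = 75°.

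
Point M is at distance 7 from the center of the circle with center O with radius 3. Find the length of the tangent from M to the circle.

The tangent, radius, and line from the external point to the center form a right triangle.
The right angle is where the tangent meets the radius.
By the Pythagorean theorem: tangent² + 3² = 7²
tangent² = 49 - 9 = 40
tangent = 2*sqrt(10)

2*sqrt(10)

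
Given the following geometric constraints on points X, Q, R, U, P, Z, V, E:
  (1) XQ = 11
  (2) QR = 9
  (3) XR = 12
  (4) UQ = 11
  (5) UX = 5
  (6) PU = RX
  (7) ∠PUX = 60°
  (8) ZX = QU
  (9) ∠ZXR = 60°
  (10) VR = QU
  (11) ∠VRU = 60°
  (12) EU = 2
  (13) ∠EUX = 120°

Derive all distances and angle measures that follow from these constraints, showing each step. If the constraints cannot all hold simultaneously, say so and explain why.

The constraints are consistent.

From the given relations:
  PU = RX = 12
  ZX = QU = 11
  VR = QU = 11

Step 1: From XU = 5, UP = 12, and ∠XUP = 60°, by the law of cosines:
  XP² = XU² + UP² - 2·XU·UP·cos(60°) = 25 + 144 - 60 = 109
  XP = √109

Step 2: From XU = 5, UE = 2, and ∠XUE = 120°, by the law of cosines:
  XE² = XU² + UE² - 2·XU·UE·cos(120°) = 25 + 4 + 10 = 39
  XE = √39

Step 3: From RX = 12, XZ = 11, and ∠RXZ = 60°, by the law of cosines:
  RZ² = RX² + XZ² - 2·RX·XZ·cos(60°) = 144 + 121 - 132 = 133
  RZ = √133

Step 4: From XQ = 11, XR = 12, QR = 9, by the inverse law of cosines:
  cos(∠QXR) = (XQ² + XR² - QR²) / (2·XQ·XR)
  ∠QXR = 45.82°

Step 5: From XQ = 11, XU = 5, QU = 11, by the inverse law of cosines:
  cos(∠QXU) = (XQ² + XU² - QU²) / (2·XQ·XU)
  ∠QXU = 76.86°

Step 6: From QR = 9, QX = 11, RX = 12, by the inverse law of cosines:
  cos(∠RQX) = (QR² + QX² - RX²) / (2·QR·QX)
  ∠RQX = 72.97°

Step 7: From QU = 11, QX = 11, UX = 5, by the inverse law of cosines:
  cos(∠UQX) = (QU² + QX² - UX²) / (2·QU·QX)
  ∠UQX = 26.27°

Step 8: From RQ = 9, RX = 12, QX = 11, by the inverse law of cosines:
  cos(∠QRX) = (RQ² + RX² - QX²) / (2·RQ·RX)
  ∠QRX = 61.22°

Step 9: From UQ = 11, UX = 5, QX = 11, by the inverse law of cosines:
  cos(∠QUX) = (UQ² + UX² - QX²) / (2·UQ·UX)
  ∠QUX = 76.86°

Step 10: From XE = √39, XU = 5, EU = 2, by the inverse law of cosines:
  cos(∠EXU) = (XE² + XU² - EU²) / (2·XE·XU)
  ∠EXU = 16.1°

Step 11: From XP = √109, XU = 5, PU = 12, by the inverse law of cosines:
  cos(∠PXU) = (XP² + XU² - PU²) / (2·XP·XU)
  ∠PXU = 95.5°

Step 12: From RX = 12, RZ = √133, XZ = 11, by the inverse law of cosines:
  cos(∠XRZ) = (RX² + RZ² - XZ²) / (2·RX·RZ)
  ∠XRZ = 55.69°

Step 13: From PU = 12, PX = √109, UX = 5, by the inverse law of cosines:
  cos(∠UPX) = (PU² + PX² - UX²) / (2·PU·PX)
  ∠UPX = 24.5°

Step 14: From ZR = √133, ZX = 11, RX = 12, by the inverse law of cosines:
  cos(∠RZX) = (ZR² + ZX² - RX²) / (2·ZR·ZX)
  ∠RZX = 64.31°

Step 15: From EU = 2, EX = √39, UX = 5, by the inverse law of cosines:
  cos(∠UEX) = (EU² + EX² - UX²) / (2·EU·EX)
  ∠UEX = 43.9°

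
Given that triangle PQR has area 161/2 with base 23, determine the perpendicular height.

height = 2 * 161/2 / 23 = 7

7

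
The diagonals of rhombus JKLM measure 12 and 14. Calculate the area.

Area of a rhombus = (d1 * d2) / 2
Area = (12 * 14) / 2
Area = 168 / 2
Area = 84

84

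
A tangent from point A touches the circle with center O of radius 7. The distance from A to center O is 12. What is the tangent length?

The tangent, radius, and line from the external point to the center form a right triangle.
The right angle is where the tangent meets the radius.
By the Pythagorean theorem: tangent² + 7² = 12²
tangent² = 144 - 49 = 95
tangent = sqrt(95)

sqrt(95)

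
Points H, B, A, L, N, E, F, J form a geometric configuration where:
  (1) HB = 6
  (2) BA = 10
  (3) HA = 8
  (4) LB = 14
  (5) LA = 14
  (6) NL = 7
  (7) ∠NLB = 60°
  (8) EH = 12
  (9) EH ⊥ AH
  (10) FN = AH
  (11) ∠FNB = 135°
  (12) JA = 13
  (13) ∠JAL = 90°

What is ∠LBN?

Step 1: By the law of cosines on triangle BLN: BN² = 14² + 7² − 2·14·7·cos(60°) = 147, so BN = 7·√3.
Step 2: By the inverse law of cosines on triangle LBN: cos(∠LBN) = (14² + (7·√3)² − 7²) / (2·14·7·√3) = 294/339.48 = 0.866, so ∠LBN = 30°.

Therefore, the measure of angle ∠LBN = 30°.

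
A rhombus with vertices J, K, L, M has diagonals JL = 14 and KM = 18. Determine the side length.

Half-diagonals are 7 and 9. side = sqrt(7^2 + 9^2) = sqrt(130)

sqrt(130)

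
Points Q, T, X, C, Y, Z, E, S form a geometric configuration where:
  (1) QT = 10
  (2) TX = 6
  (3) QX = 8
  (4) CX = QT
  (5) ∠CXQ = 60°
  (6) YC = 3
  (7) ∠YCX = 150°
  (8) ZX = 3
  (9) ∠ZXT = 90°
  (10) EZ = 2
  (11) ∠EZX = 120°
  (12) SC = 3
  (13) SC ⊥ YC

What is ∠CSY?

Step 1: By the law of cosines on triangle SCY: SY² = 3² + 3² − 2·3·3·cos(90°) = 18, so SY = 3·√2.
Step 2: By the inverse law of cosines on triangle CSY: cos(∠CSY) = (3² + (3·√2)² − 3²) / (2·3·3·√2) = 18/25.46 = 0.7071, so ∠CSY = 45°.

Therefore, the measure of angle ∠CSY = 45°.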